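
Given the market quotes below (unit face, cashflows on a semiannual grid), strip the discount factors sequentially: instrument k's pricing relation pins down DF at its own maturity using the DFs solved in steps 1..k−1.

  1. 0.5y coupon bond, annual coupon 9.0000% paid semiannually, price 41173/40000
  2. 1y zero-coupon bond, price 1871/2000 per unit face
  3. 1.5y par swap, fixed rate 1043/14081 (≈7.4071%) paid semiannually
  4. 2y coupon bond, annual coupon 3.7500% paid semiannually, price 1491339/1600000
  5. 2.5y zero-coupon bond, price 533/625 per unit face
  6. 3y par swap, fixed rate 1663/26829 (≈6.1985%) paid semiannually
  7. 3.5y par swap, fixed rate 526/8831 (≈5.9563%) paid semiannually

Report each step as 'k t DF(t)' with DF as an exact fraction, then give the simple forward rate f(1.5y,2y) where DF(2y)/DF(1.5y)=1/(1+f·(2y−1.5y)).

1 1/2 197/200
2 1 1871/2000
3 3/2 8957/10000
4 2 8631/10000
5 5/2 533/625
6 3 8337/10000
7 7/2 8159/10000
f(1.5y,2y) = ((8957/10000)/(8631/10000) − 1)/(1/2) = 652/8631 ≈ 7.5542%

step 1 [0.5y] bond c/2=9/200: DF=(41173/40000 − 9/200·(0))/(1+9/200) = 197/200 ≈ 0.985000
step 2 [1y] zero: DF = P = 1871/2000 ≈ 0.935500
step 3 [1.5y] swap r/2=1043/28162: DF=(1 − 1043/28162·(0.985000+0.935500))/(1+1043/28162) = 8957/10000 ≈ 0.895700
step 4 [2y] bond c/2=3/160: DF=(1491339/1600000 − 3/160·(0.985000+0.935500+0.895700))/(1+3/160) = 8631/10000 ≈ 0.863100
step 5 [2.5y] zero: DF = P = 533/625 ≈ 0.852800
step 6 [3y] swap r/2=1663/53658: DF=(1 − 1663/53658·(0.985000+0.935500+0.895700+0.863100+0.852800))/(1+1663/53658) = 8337/10000 ≈ 0.833700
step 7 [3.5y] swap r/2=263/8831: DF=(1 − 263/8831·(0.985000+0.935500+0.895700+0.863100+0.852800+0.833700))/(1+263/8831) = 8159/10000 ≈ 0.815900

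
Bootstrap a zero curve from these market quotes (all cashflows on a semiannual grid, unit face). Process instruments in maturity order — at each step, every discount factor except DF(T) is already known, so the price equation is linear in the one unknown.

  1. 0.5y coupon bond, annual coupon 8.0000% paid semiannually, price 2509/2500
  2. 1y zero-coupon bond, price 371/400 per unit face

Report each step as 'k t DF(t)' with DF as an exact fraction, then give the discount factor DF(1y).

step 1 [0.5y] bond c/2=1/25: DF=(2509/2500 − 1/25·(0))/(1+1/25) = 193/200 ≈ 0.965000
step 2 [1y] zero: DF = P = 371/400 ≈ 0.927500

1 1/2 193/200
2 1 371/400
DF(1y) = 371/400 ≈ 0.927500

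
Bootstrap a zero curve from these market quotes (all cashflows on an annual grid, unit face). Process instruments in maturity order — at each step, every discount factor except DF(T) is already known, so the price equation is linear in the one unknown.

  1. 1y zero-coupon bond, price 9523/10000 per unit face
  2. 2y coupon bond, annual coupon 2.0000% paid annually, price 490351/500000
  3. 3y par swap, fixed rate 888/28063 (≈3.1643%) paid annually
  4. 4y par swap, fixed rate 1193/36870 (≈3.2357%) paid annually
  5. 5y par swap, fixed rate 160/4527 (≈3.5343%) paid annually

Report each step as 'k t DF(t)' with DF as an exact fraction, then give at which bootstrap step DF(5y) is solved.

step 1 [1y] zero: DF = P = 9523/10000 ≈ 0.952300
step 2 [2y] bond c/1=1/50: DF=(490351/500000 − 1/50·(0.952300))/(1+1/50) = 2357/2500 ≈ 0.942800
step 3 [3y] swap r/1=888/28063: DF=(1 − 888/28063·(0.952300+0.942800))/(1+888/28063) = 1139/1250 ≈ 0.911200
step 4 [4y] swap r/1=1193/36870: DF=(1 − 1193/36870·(0.952300+0.942800+0.911200))/(1+1193/36870) = 8807/10000 ≈ 0.880700
step 5 [5y] swap r/1=160/4527: DF=(1 − 160/4527·(0.952300+0.942800+0.911200+0.880700))/(1+160/4527) = 21/25 ≈ 0.840000

1 1 9523/10000
2 2 2357/2500
3 3 1139/1250
4 4 8807/10000
5 5 21/25
DF(5y) is solved at step 5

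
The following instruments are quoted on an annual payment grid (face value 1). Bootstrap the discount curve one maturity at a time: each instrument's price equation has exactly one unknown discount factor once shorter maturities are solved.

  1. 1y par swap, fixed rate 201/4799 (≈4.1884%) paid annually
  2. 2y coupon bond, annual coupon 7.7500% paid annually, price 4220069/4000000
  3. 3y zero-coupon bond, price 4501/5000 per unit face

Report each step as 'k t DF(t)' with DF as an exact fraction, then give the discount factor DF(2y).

step 1 [1y] swap r/1=201/4799: DF=(1 − 201/4799·(0))/(1+201/4799) = 4799/5000 ≈ 0.959800
step 2 [2y] bond c/1=31/400: DF=(4220069/4000000 − 31/400·(0.959800))/(1+31/400) = 9101/10000 ≈ 0.910100
step 3 [3y] zero: DF = P = 4501/5000 ≈ 0.900200

1 1 4799/5000
2 2 9101/10000
3 3 4501/5000
DF(2y) = 9101/10000 ≈ 0.910100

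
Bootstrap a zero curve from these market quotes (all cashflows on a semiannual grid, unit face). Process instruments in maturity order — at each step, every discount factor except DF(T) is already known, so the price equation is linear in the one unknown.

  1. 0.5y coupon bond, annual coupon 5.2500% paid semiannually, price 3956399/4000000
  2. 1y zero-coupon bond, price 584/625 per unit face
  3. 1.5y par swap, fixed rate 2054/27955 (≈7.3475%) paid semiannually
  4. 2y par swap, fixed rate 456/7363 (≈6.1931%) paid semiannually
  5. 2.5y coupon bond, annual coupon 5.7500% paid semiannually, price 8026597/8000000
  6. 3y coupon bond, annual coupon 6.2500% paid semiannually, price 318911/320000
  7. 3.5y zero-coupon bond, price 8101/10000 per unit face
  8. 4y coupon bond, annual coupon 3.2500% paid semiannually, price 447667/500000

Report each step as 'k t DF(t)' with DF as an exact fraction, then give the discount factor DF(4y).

1 1/2 4819/5000
2 1 584/625
3 3/2 8973/10000
4 2 443/500
5 5/2 2181/2500
6 3 2071/2500
7 7/2 8101/10000
8 4 391/500
DF(4y) = 391/500 ≈ 0.782000

step 1 [0.5y] bond c/2=21/800: DF=(3956399/4000000 − 21/800·(0))/(1+21/800) = 4819/5000 ≈ 0.963800
step 2 [1y] zero: DF = P = 584/625 ≈ 0.934400
step 3 [1.5y] swap r/2=1027/27955: DF=(1 − 1027/27955·(0.963800+0.934400))/(1+1027/27955) = 8973/10000 ≈ 0.897300
step 4 [2y] swap r/2=228/7363: DF=(1 − 228/7363·(0.963800+0.934400+0.897300))/(1+228/7363) = 443/500 ≈ 0.886000
step 5 [2.5y] bond c/2=23/800: DF=(8026597/8000000 − 23/800·(0.963800+0.934400+0.897300+0.886000))/(1+23/800) = 2181/2500 ≈ 0.872400
step 6 [3y] bond c/2=1/32: DF=(318911/320000 − 1/32·(0.963800+0.934400+0.897300+0.886000+0.872400))/(1+1/32) = 2071/2500 ≈ 0.828400
step 7 [3.5y] zero: DF = P = 8101/10000 ≈ 0.810100
step 8 [4y] bond c/2=13/800: DF=(447667/500000 − 13/800·(0.963800+0.934400+0.897300+0.886000+0.872400+0.828400+0.810100))/(1+13/800) = 391/500 ≈ 0.782000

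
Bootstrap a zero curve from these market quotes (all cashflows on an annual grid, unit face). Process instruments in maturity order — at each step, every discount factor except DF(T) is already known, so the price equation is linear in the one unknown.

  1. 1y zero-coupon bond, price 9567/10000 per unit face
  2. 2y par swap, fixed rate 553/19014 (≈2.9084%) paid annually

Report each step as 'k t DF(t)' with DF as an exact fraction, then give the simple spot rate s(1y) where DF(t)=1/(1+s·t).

1 1 9567/10000
2 2 9447/10000
s(1y) = (1/(9567/10000) − 1)/(1) = 433/9567 ≈ 4.5260%

step 1 [1y] zero: DF = P = 9567/10000 ≈ 0.956700
step 2 [2y] swap r/1=553/19014: DF=(1 − 553/19014·(0.956700))/(1+553/19014) = 9447/10000 ≈ 0.944700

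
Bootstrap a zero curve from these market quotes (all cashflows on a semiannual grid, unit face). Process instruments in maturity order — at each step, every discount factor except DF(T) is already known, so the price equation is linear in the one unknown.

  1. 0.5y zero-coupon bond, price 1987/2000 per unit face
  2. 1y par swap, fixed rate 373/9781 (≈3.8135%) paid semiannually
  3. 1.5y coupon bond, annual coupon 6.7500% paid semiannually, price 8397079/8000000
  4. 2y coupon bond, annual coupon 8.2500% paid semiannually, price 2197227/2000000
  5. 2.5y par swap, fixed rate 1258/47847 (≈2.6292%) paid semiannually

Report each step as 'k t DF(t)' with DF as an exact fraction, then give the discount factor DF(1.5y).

step 1 [0.5y] zero: DF = P = 1987/2000 ≈ 0.993500
step 2 [1y] swap r/2=373/19562: DF=(1 − 373/19562·(0.993500))/(1+373/19562) = 9627/10000 ≈ 0.962700
step 3 [1.5y] bond c/2=27/800: DF=(8397079/8000000 − 27/800·(0.993500+0.962700))/(1+27/800) = 1903/2000 ≈ 0.951500
step 4 [2y] bond c/2=33/800: DF=(2197227/2000000 − 33/800·(0.993500+0.962700+0.951500))/(1+33/800) = 9399/10000 ≈ 0.939900
step 5 [2.5y] swap r/2=629/47847: DF=(1 − 629/47847·(0.993500+0.962700+0.951500+0.939900))/(1+629/47847) = 9371/10000 ≈ 0.937100

1 1/2 1987/2000
2 1 9627/10000
3 3/2 1903/2000
4 2 9399/10000
5 5/2 9371/10000
DF(1.5y) = 1903/2000 ≈ 0.951500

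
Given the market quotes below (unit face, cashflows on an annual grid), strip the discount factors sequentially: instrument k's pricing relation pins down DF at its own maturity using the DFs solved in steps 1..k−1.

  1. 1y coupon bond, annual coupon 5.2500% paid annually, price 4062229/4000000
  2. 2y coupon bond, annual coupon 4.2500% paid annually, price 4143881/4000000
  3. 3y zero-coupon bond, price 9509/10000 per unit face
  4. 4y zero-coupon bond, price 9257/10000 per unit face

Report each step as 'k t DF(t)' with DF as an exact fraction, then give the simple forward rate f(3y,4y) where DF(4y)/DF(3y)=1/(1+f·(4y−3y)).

1 1 9649/10000
2 2 1193/1250
3 3 9509/10000
4 4 9257/10000
f(3y,4y) = ((9509/10000)/(9257/10000) − 1)/(1) = 252/9257 ≈ 2.7223%

step 1 [1y] bond c/1=21/400: DF=(4062229/4000000 − 21/400·(0))/(1+21/400) = 9649/10000 ≈ 0.964900
step 2 [2y] bond c/1=17/400: DF=(4143881/4000000 − 17/400·(0.964900))/(1+17/400) = 1193/1250 ≈ 0.954400
step 3 [3y] zero: DF = P = 9509/10000 ≈ 0.950900
step 4 [4y] zero: DF = P = 9257/10000 ≈ 0.925700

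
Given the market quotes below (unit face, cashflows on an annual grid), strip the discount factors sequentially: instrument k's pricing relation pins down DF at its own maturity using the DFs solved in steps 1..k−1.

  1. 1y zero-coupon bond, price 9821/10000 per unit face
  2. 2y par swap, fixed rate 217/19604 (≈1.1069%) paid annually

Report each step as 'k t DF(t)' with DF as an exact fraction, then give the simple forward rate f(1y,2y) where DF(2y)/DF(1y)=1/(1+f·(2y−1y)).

step 1 [1y] zero: DF = P = 9821/10000 ≈ 0.982100
step 2 [2y] swap r/1=217/19604: DF=(1 − 217/19604·(0.982100))/(1+217/19604) = 9783/10000 ≈ 0.978300

1 1 9821/10000
2 2 9783/10000
f(1y,2y) = ((9821/10000)/(9783/10000) − 1)/(1) = 38/9783 ≈ 0.3884%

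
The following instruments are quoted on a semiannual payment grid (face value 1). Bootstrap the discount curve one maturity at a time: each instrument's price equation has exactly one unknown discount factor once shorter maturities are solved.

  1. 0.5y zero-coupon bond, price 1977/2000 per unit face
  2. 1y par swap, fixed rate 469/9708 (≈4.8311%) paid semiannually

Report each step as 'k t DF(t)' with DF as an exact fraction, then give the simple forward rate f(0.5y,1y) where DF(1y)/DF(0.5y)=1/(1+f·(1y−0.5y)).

1 1/2 1977/2000
2 1 9531/10000
f(0.5y,1y) = ((1977/2000)/(9531/10000) − 1)/(1/2) = 236/3177 ≈ 7.4284%

step 1 [0.5y] zero: DF = P = 1977/2000 ≈ 0.988500
step 2 [1y] swap r/2=469/19416: DF=(1 − 469/19416·(0.988500))/(1+469/19416) = 9531/10000 ≈ 0.953100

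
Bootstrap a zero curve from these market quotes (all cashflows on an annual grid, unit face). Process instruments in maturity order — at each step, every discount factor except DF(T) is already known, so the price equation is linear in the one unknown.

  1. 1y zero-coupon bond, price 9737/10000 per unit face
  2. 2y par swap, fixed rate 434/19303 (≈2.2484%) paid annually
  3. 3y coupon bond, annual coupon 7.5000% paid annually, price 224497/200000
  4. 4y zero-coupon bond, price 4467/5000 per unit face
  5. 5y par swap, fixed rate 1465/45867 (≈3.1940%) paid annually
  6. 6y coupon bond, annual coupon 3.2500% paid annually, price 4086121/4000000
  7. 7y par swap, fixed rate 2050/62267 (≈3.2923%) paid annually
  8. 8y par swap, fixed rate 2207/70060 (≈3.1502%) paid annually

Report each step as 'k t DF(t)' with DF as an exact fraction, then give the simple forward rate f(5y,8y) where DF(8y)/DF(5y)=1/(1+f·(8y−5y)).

1 1 9737/10000
2 2 4783/5000
3 3 1819/2000
4 4 4467/5000
5 5 1707/2000
6 6 169/200
7 7 159/200
8 8 7793/10000
f(5y,8y) = ((1707/2000)/(7793/10000) − 1)/(3) = 742/23379 ≈ 3.1738%

step 1 [1y] zero: DF = P = 9737/10000 ≈ 0.973700
step 2 [2y] swap r/1=434/19303: DF=(1 − 434/19303·(0.973700))/(1+434/19303) = 4783/5000 ≈ 0.956600
step 3 [3y] bond c/1=3/40: DF=(224497/200000 − 3/40·(0.973700+0.956600))/(1+3/40) = 1819/2000 ≈ 0.909500
step 4 [4y] zero: DF = P = 4467/5000 ≈ 0.893400
step 5 [5y] swap r/1=1465/45867: DF=(1 − 1465/45867·(0.973700+0.956600+0.909500+0.893400))/(1+1465/45867) = 1707/2000 ≈ 0.853500
step 6 [6y] bond c/1=13/400: DF=(4086121/4000000 − 13/400·(0.973700+0.956600+0.909500+0.893400+0.853500))/(1+13/400) = 169/200 ≈ 0.845000
step 7 [7y] swap r/1=2050/62267: DF=(1 − 2050/62267·(0.973700+0.956600+0.909500+0.893400+0.853500+0.845000))/(1+2050/62267) = 159/200 ≈ 0.795000
step 8 [8y] swap r/1=2207/70060: DF=(1 − 2207/70060·(0.973700+0.956600+0.909500+0.893400+0.853500+0.845000+0.795000))/(1+2207/70060) = 7793/10000 ≈ 0.779300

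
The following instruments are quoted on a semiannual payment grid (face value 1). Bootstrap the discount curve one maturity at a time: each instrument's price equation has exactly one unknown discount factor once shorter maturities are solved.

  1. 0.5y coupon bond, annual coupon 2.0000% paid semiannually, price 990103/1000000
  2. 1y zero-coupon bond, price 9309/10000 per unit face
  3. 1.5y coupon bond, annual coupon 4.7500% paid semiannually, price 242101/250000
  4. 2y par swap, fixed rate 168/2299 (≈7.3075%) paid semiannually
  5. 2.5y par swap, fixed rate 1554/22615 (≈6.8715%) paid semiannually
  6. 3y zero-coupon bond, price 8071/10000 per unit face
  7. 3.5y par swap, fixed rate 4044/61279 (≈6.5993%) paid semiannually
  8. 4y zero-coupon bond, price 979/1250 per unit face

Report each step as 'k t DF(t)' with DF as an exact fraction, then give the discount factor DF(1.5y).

1 1/2 9803/10000
2 1 9309/10000
3 3/2 1127/1250
4 2 541/625
5 5/2 4223/5000
6 3 8071/10000
7 7/2 3989/5000
8 4 979/1250
DF(1.5y) = 1127/1250 ≈ 0.901600

step 1 [0.5y] bond c/2=1/100: DF=(990103/1000000 − 1/100·(0))/(1+1/100) = 9803/10000 ≈ 0.980300
step 2 [1y] zero: DF = P = 9309/10000 ≈ 0.930900
step 3 [1.5y] bond c/2=19/800: DF=(242101/250000 − 19/800·(0.980300+0.930900))/(1+19/800) = 1127/1250 ≈ 0.901600
step 4 [2y] swap r/2=84/2299: DF=(1 − 84/2299·(0.980300+0.930900+0.901600))/(1+84/2299) = 541/625 ≈ 0.865600
step 5 [2.5y] swap r/2=777/22615: DF=(1 − 777/22615·(0.980300+0.930900+0.901600+0.865600))/(1+777/22615) = 4223/5000 ≈ 0.844600
step 6 [3y] zero: DF = P = 8071/10000 ≈ 0.807100
step 7 [3.5y] swap r/2=2022/61279: DF=(1 − 2022/61279·(0.980300+0.930900+0.901600+0.865600+0.844600+0.807100))/(1+2022/61279) = 3989/5000 ≈ 0.797800
step 8 [4y] zero: DF = P = 979/1250 ≈ 0.783200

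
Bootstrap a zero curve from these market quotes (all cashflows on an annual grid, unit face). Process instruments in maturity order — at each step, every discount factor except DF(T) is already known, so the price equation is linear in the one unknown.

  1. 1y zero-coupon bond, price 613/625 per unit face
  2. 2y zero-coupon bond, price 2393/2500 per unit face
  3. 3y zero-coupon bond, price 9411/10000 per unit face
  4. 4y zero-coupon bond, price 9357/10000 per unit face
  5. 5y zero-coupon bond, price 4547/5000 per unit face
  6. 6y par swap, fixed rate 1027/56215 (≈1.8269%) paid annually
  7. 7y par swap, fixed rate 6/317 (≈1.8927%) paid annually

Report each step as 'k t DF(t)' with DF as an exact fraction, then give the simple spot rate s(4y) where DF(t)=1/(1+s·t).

1 1 613/625
2 2 2393/2500
3 3 9411/10000
4 4 9357/10000
5 5 4547/5000
6 6 8973/10000
7 7 877/1000
s(4y) = (1/(9357/10000) − 1)/(4) = 643/37428 ≈ 1.7180%

step 1 [1y] zero: DF = P = 613/625 ≈ 0.980800
step 2 [2y] zero: DF = P = 2393/2500 ≈ 0.957200
step 3 [3y] zero: DF = P = 9411/10000 ≈ 0.941100
step 4 [4y] zero: DF = P = 9357/10000 ≈ 0.935700
step 5 [5y] zero: DF = P = 4547/5000 ≈ 0.909400
step 6 [6y] swap r/1=1027/56215: DF=(1 − 1027/56215·(0.980800+0.957200+0.941100+0.935700+0.909400))/(1+1027/56215) = 8973/10000 ≈ 0.897300
step 7 [7y] swap r/1=6/317: DF=(1 − 6/317·(0.980800+0.957200+0.941100+0.935700+0.909400+0.897300))/(1+6/317) = 877/1000 ≈ 0.877000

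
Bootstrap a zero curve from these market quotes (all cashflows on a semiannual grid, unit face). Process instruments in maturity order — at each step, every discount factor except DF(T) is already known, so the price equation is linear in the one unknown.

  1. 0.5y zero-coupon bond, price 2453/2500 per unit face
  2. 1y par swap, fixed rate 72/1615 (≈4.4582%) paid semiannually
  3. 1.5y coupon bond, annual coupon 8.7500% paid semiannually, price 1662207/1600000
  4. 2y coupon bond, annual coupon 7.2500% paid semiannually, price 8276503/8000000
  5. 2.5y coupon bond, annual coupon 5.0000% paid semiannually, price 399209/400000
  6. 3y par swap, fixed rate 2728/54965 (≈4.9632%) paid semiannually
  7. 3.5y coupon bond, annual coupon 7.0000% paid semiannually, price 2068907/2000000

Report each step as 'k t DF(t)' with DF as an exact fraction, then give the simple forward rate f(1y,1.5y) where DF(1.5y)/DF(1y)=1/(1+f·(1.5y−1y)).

1 1/2 2453/2500
2 1 598/625
3 3/2 9141/10000
4 2 4493/5000
5 5/2 4411/5000
6 3 2159/2500
7 7/2 1017/1250
f(1y,1.5y) = ((598/625)/(9141/10000) − 1)/(1/2) = 854/9141 ≈ 9.3425%

step 1 [0.5y] zero: DF = P = 2453/2500 ≈ 0.981200
step 2 [1y] swap r/2=36/1615: DF=(1 − 36/1615·(0.981200))/(1+36/1615) = 598/625 ≈ 0.956800
step 3 [1.5y] bond c/2=7/160: DF=(1662207/1600000 − 7/160·(0.981200+0.956800))/(1+7/160) = 9141/10000 ≈ 0.914100
step 4 [2y] bond c/2=29/800: DF=(8276503/8000000 − 29/800·(0.981200+0.956800+0.914100))/(1+29/800) = 4493/5000 ≈ 0.898600
step 5 [2.5y] bond c/2=1/40: DF=(399209/400000 − 1/40·(0.981200+0.956800+0.914100+0.898600))/(1+1/40) = 4411/5000 ≈ 0.882200
step 6 [3y] swap r/2=1364/54965: DF=(1 − 1364/54965·(0.981200+0.956800+0.914100+0.898600+0.882200))/(1+1364/54965) = 2159/2500 ≈ 0.863600
step 7 [3.5y] bond c/2=7/200: DF=(2068907/2000000 − 7/200·(0.981200+0.956800+0.914100+0.898600+0.882200+0.863600))/(1+7/200) = 1017/1250 ≈ 0.813600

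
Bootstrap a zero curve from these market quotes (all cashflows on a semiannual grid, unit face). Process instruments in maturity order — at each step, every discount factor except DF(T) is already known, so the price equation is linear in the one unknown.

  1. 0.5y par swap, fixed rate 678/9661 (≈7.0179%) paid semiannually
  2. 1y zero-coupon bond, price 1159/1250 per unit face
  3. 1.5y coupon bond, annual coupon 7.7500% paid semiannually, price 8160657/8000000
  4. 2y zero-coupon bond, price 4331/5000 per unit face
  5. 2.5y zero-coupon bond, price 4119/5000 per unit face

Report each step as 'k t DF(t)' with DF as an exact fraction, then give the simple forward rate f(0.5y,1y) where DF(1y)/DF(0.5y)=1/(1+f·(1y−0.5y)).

step 1 [0.5y] swap r/2=339/9661: DF=(1 − 339/9661·(0))/(1+339/9661) = 9661/10000 ≈ 0.966100
step 2 [1y] zero: DF = P = 1159/1250 ≈ 0.927200
step 3 [1.5y] bond c/2=31/800: DF=(8160657/8000000 − 31/800·(0.966100+0.927200))/(1+31/800) = 4557/5000 ≈ 0.911400
step 4 [2y] zero: DF = P = 4331/5000 ≈ 0.866200
step 5 [2.5y] zero: DF = P = 4119/5000 ≈ 0.823800

1 1/2 9661/10000
2 1 1159/1250
3 3/2 4557/5000
4 2 4331/5000
5 5/2 4119/5000
f(0.5y,1y) = ((9661/10000)/(1159/1250) − 1)/(1/2) = 389/4636 ≈ 8.3909%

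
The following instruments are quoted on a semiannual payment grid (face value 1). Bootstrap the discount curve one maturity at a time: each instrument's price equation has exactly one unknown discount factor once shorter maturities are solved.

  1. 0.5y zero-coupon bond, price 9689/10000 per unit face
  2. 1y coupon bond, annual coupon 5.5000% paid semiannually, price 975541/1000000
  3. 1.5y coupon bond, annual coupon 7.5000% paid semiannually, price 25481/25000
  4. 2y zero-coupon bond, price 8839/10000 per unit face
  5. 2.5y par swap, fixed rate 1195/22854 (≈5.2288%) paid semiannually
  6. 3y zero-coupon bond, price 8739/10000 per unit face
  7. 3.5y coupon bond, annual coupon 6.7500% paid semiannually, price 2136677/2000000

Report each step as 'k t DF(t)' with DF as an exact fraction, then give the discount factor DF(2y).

1 1/2 9689/10000
2 1 1847/2000
3 3/2 457/500
4 2 8839/10000
5 5/2 1761/2000
6 3 8739/10000
7 7/2 8557/10000
DF(2y) = 8839/10000 ≈ 0.883900

step 1 [0.5y] zero: DF = P = 9689/10000 ≈ 0.968900
step 2 [1y] bond c/2=11/400: DF=(975541/1000000 − 11/400·(0.968900))/(1+11/400) = 1847/2000 ≈ 0.923500
step 3 [1.5y] bond c/2=3/80: DF=(25481/25000 − 3/80·(0.968900+0.923500))/(1+3/80) = 457/500 ≈ 0.914000
step 4 [2y] zero: DF = P = 8839/10000 ≈ 0.883900
step 5 [2.5y] swap r/2=1195/45708: DF=(1 − 1195/45708·(0.968900+0.923500+0.914000+0.883900))/(1+1195/45708) = 1761/2000 ≈ 0.880500
step 6 [3y] zero: DF = P = 8739/10000 ≈ 0.873900
step 7 [3.5y] bond c/2=27/800: DF=(2136677/2000000 − 27/800·(0.968900+0.923500+0.914000+0.883900+0.880500+0.873900))/(1+27/800) = 8557/10000 ≈ 0.855700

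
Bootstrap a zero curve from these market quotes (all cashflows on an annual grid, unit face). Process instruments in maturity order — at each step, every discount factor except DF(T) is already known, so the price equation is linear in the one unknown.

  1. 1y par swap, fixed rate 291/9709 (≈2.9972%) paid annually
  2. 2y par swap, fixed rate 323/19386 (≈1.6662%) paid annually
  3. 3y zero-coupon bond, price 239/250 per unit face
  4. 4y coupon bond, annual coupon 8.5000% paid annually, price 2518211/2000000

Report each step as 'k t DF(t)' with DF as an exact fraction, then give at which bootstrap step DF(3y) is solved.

step 1 [1y] swap r/1=291/9709: DF=(1 − 291/9709·(0))/(1+291/9709) = 9709/10000 ≈ 0.970900
step 2 [2y] swap r/1=323/19386: DF=(1 − 323/19386·(0.970900))/(1+323/19386) = 9677/10000 ≈ 0.967700
step 3 [3y] zero: DF = P = 239/250 ≈ 0.956000
step 4 [4y] bond c/1=17/200: DF=(2518211/2000000 − 17/200·(0.970900+0.967700+0.956000))/(1+17/200) = 9337/10000 ≈ 0.933700

1 1 9709/10000
2 2 9677/10000
3 3 239/250
4 4 9337/10000
DF(3y) is solved at step 3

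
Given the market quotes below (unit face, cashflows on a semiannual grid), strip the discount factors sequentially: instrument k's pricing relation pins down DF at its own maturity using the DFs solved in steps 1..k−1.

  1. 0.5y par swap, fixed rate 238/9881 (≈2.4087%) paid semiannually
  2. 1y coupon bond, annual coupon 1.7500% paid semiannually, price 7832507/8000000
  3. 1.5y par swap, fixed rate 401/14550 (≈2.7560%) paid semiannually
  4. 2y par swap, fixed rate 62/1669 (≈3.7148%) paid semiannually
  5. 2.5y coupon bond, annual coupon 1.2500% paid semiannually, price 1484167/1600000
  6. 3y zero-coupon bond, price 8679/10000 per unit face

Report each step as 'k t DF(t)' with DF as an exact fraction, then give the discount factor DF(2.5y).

step 1 [0.5y] swap r/2=119/9881: DF=(1 − 119/9881·(0))/(1+119/9881) = 9881/10000 ≈ 0.988100
step 2 [1y] bond c/2=7/800: DF=(7832507/8000000 − 7/800·(0.988100))/(1+7/800) = 481/500 ≈ 0.962000
step 3 [1.5y] swap r/2=401/29100: DF=(1 − 401/29100·(0.988100+0.962000))/(1+401/29100) = 9599/10000 ≈ 0.959900
step 4 [2y] swap r/2=31/1669: DF=(1 − 31/1669·(0.988100+0.962000+0.959900))/(1+31/1669) = 9287/10000 ≈ 0.928700
step 5 [2.5y] bond c/2=1/160: DF=(1484167/1600000 − 1/160·(0.988100+0.962000+0.959900+0.928700))/(1+1/160) = 449/500 ≈ 0.898000
step 6 [3y] zero: DF = P = 8679/10000 ≈ 0.867900

1 1/2 9881/10000
2 1 481/500
3 3/2 9599/10000
4 2 9287/10000
5 5/2 449/500
6 3 8679/10000
DF(2.5y) = 449/500 ≈ 0.898000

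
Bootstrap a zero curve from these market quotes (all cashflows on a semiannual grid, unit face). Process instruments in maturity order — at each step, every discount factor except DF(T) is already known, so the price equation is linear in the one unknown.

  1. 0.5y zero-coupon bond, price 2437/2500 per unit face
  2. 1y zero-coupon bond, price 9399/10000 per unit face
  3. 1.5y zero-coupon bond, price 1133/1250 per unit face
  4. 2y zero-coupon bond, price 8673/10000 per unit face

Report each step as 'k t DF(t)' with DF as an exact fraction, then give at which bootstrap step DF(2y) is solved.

step 1 [0.5y] zero: DF = P = 2437/2500 ≈ 0.974800
step 2 [1y] zero: DF = P = 9399/10000 ≈ 0.939900
step 3 [1.5y] zero: DF = P = 1133/1250 ≈ 0.906400
step 4 [2y] zero: DF = P = 8673/10000 ≈ 0.867300

1 1/2 2437/2500
2 1 9399/10000
3 3/2 1133/1250
4 2 8673/10000
DF(2y) is solved at step 4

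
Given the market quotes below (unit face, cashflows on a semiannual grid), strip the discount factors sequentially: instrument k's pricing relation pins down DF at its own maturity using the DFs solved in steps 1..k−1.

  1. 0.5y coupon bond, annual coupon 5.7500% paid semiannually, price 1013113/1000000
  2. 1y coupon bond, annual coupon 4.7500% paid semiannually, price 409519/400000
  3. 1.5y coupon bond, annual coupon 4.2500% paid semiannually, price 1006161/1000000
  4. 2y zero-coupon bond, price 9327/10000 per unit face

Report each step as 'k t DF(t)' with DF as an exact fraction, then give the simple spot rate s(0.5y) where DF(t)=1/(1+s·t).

step 1 [0.5y] bond c/2=23/800: DF=(1013113/1000000 − 23/800·(0))/(1+23/800) = 1231/1250 ≈ 0.984800
step 2 [1y] bond c/2=19/800: DF=(409519/400000 − 19/800·(0.984800))/(1+19/800) = 2443/2500 ≈ 0.977200
step 3 [1.5y] bond c/2=17/800: DF=(1006161/1000000 − 17/800·(0.984800+0.977200))/(1+17/800) = 2361/2500 ≈ 0.944400
step 4 [2y] zero: DF = P = 9327/10000 ≈ 0.932700

1 1/2 1231/1250
2 1 2443/2500
3 3/2 2361/2500
4 2 9327/10000
s(0.5y) = (1/(1231/1250) − 1)/(1/2) = 38/1231 ≈ 3.0869%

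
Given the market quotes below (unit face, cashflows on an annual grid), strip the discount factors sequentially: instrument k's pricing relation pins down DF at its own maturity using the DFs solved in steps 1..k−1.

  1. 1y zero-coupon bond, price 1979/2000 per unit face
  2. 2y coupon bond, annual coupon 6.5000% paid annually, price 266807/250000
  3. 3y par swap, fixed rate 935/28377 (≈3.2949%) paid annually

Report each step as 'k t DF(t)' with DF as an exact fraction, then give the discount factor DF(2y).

step 1 [1y] zero: DF = P = 1979/2000 ≈ 0.989500
step 2 [2y] bond c/1=13/200: DF=(266807/250000 − 13/200·(0.989500))/(1+13/200) = 9417/10000 ≈ 0.941700
step 3 [3y] swap r/1=935/28377: DF=(1 − 935/28377·(0.989500+0.941700))/(1+935/28377) = 1813/2000 ≈ 0.906500

1 1 1979/2000
2 2 9417/10000
3 3 1813/2000
DF(2y) = 9417/10000 ≈ 0.941700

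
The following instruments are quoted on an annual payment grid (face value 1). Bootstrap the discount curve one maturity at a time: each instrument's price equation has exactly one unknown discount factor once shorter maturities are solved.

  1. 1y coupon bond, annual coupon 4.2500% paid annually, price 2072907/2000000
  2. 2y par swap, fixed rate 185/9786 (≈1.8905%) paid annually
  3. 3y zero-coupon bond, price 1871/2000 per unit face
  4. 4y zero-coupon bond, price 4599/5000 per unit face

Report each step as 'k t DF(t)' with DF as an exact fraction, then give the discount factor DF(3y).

step 1 [1y] bond c/1=17/400: DF=(2072907/2000000 − 17/400·(0))/(1+17/400) = 4971/5000 ≈ 0.994200
step 2 [2y] swap r/1=185/9786: DF=(1 − 185/9786·(0.994200))/(1+185/9786) = 963/1000 ≈ 0.963000
step 3 [3y] zero: DF = P = 1871/2000 ≈ 0.935500
step 4 [4y] zero: DF = P = 4599/5000 ≈ 0.919800

1 1 4971/5000
2 2 963/1000
3 3 1871/2000
4 4 4599/5000
DF(3y) = 1871/2000 ≈ 0.935500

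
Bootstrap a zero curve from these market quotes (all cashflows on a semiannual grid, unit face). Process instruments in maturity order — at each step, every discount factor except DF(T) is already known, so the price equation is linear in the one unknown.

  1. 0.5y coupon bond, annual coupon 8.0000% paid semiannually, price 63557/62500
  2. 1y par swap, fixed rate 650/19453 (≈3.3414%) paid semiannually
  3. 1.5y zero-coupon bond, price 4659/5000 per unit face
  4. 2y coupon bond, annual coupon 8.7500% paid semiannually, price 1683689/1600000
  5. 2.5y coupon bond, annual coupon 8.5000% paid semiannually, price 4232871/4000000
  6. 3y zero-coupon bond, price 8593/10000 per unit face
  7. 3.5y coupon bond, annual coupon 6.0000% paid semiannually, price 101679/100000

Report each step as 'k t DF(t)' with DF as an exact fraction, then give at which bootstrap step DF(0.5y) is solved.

1 1/2 4889/5000
2 1 387/400
3 3/2 4659/5000
4 2 2219/2500
5 5/2 1077/1250
6 3 8593/10000
7 7/2 4137/5000
DF(0.5y) is solved at step 1

step 1 [0.5y] bond c/2=1/25: DF=(63557/62500 − 1/25·(0))/(1+1/25) = 4889/5000 ≈ 0.977800
step 2 [1y] swap r/2=325/19453: DF=(1 − 325/19453·(0.977800))/(1+325/19453) = 387/400 ≈ 0.967500
step 3 [1.5y] zero: DF = P = 4659/5000 ≈ 0.931800
step 4 [2y] bond c/2=7/160: DF=(1683689/1600000 − 7/160·(0.977800+0.967500+0.931800))/(1+7/160) = 2219/2500 ≈ 0.887600
step 5 [2.5y] bond c/2=17/400: DF=(4232871/4000000 − 17/400·(0.977800+0.967500+0.931800+0.887600))/(1+17/400) = 1077/1250 ≈ 0.861600
step 6 [3y] zero: DF = P = 8593/10000 ≈ 0.859300
step 7 [3.5y] bond c/2=3/100: DF=(101679/100000 − 3/100·(0.977800+0.967500+0.931800+0.887600+0.861600+0.859300))/(1+3/100) = 4137/5000 ≈ 0.827400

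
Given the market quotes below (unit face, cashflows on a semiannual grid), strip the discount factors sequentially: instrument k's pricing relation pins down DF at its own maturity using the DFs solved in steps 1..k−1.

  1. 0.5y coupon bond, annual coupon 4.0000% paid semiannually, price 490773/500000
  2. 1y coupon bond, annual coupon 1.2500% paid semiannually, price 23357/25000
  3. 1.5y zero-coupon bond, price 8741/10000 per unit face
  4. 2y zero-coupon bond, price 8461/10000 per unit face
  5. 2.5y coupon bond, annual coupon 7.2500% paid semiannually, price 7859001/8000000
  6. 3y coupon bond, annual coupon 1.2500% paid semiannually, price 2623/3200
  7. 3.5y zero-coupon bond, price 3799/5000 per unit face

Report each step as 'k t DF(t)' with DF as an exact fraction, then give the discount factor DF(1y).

step 1 [0.5y] bond c/2=1/50: DF=(490773/500000 − 1/50·(0))/(1+1/50) = 9623/10000 ≈ 0.962300
step 2 [1y] bond c/2=1/160: DF=(23357/25000 − 1/160·(0.962300))/(1+1/160) = 369/400 ≈ 0.922500
step 3 [1.5y] zero: DF = P = 8741/10000 ≈ 0.874100
step 4 [2y] zero: DF = P = 8461/10000 ≈ 0.846100
step 5 [2.5y] bond c/2=29/800: DF=(7859001/8000000 − 29/800·(0.962300+0.922500+0.874100+0.846100))/(1+29/800) = 8219/10000 ≈ 0.821900
step 6 [3y] bond c/2=1/160: DF=(2623/3200 − 1/160·(0.962300+0.922500+0.874100+0.846100+0.821900))/(1+1/160) = 7871/10000 ≈ 0.787100
step 7 [3.5y] zero: DF = P = 3799/5000 ≈ 0.759800

1 1/2 9623/10000
2 1 369/400
3 3/2 8741/10000
4 2 8461/10000
5 5/2 8219/10000
6 3 7871/10000
7 7/2 3799/5000
DF(1y) = 369/400 ≈ 0.922500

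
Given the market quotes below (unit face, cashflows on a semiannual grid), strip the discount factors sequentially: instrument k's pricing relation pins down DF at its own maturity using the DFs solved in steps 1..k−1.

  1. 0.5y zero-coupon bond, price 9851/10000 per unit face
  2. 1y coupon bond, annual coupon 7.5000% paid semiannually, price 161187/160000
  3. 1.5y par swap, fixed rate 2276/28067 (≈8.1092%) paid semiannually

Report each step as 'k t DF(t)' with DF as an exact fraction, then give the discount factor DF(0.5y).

step 1 [0.5y] zero: DF = P = 9851/10000 ≈ 0.985100
step 2 [1y] bond c/2=3/80: DF=(161187/160000 − 3/80·(0.985100))/(1+3/80) = 4677/5000 ≈ 0.935400
step 3 [1.5y] swap r/2=1138/28067: DF=(1 − 1138/28067·(0.985100+0.935400))/(1+1138/28067) = 4431/5000 ≈ 0.886200

1 1/2 9851/10000
2 1 4677/5000
3 3/2 4431/5000
DF(0.5y) = 9851/10000 ≈ 0.985100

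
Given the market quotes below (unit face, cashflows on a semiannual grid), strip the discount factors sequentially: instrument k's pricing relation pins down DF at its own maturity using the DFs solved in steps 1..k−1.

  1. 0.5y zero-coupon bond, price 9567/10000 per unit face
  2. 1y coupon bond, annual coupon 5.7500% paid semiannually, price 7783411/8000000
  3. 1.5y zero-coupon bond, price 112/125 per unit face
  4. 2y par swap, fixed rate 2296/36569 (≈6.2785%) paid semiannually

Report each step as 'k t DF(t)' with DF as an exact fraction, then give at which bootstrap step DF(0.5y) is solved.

1 1/2 9567/10000
2 1 919/1000
3 3/2 112/125
4 2 2213/2500
DF(0.5y) is solved at step 1

step 1 [0.5y] zero: DF = P = 9567/10000 ≈ 0.956700
step 2 [1y] bond c/2=23/800: DF=(7783411/8000000 − 23/800·(0.956700))/(1+23/800) = 919/1000 ≈ 0.919000
step 3 [1.5y] zero: DF = P = 112/125 ≈ 0.896000
step 4 [2y] swap r/2=1148/36569: DF=(1 − 1148/36569·(0.956700+0.919000+0.896000))/(1+1148/36569) = 2213/2500 ≈ 0.885200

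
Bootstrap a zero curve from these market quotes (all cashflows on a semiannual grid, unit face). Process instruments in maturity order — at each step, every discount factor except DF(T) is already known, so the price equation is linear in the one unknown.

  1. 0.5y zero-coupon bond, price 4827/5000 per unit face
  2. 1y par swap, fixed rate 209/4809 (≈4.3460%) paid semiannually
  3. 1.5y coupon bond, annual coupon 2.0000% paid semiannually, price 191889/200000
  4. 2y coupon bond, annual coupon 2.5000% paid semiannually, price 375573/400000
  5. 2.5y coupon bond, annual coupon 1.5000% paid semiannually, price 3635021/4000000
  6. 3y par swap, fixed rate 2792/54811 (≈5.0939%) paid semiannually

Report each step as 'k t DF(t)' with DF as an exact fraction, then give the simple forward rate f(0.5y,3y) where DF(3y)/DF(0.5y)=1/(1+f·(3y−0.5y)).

step 1 [0.5y] zero: DF = P = 4827/5000 ≈ 0.965400
step 2 [1y] swap r/2=209/9618: DF=(1 − 209/9618·(0.965400))/(1+209/9618) = 4791/5000 ≈ 0.958200
step 3 [1.5y] bond c/2=1/100: DF=(191889/200000 − 1/100·(0.965400+0.958200))/(1+1/100) = 9309/10000 ≈ 0.930900
step 4 [2y] bond c/2=1/80: DF=(375573/400000 − 1/80·(0.965400+0.958200+0.930900))/(1+1/80) = 8921/10000 ≈ 0.892100
step 5 [2.5y] bond c/2=3/400: DF=(3635021/4000000 − 3/400·(0.965400+0.958200+0.930900+0.892100))/(1+3/400) = 8741/10000 ≈ 0.874100
step 6 [3y] swap r/2=1396/54811: DF=(1 − 1396/54811·(0.965400+0.958200+0.930900+0.892100+0.874100))/(1+1396/54811) = 2151/2500 ≈ 0.860400

1 1/2 4827/5000
2 1 4791/5000
3 3/2 9309/10000
4 2 8921/10000
5 5/2 8741/10000
6 3 2151/2500
f(0.5y,3y) = ((4827/5000)/(2151/2500) − 1)/(5/2) = 35/717 ≈ 4.8815%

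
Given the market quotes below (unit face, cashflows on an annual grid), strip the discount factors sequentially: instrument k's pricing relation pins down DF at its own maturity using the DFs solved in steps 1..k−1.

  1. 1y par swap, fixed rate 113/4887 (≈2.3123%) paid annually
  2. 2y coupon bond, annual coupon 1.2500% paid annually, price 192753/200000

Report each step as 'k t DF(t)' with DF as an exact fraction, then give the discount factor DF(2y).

step 1 [1y] swap r/1=113/4887: DF=(1 − 113/4887·(0))/(1+113/4887) = 4887/5000 ≈ 0.977400
step 2 [2y] bond c/1=1/80: DF=(192753/200000 − 1/80·(0.977400))/(1+1/80) = 4699/5000 ≈ 0.939800

1 1 4887/5000
2 2 4699/5000
DF(2y) = 4699/5000 ≈ 0.939800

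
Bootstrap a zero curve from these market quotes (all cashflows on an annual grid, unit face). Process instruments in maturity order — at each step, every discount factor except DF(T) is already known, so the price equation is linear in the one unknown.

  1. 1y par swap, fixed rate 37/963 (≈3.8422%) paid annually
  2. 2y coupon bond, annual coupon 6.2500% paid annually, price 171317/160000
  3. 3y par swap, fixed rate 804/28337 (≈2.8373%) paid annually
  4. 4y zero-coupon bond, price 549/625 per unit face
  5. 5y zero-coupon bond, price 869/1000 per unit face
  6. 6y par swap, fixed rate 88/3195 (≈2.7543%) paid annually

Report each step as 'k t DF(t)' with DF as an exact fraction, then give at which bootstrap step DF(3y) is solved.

1 1 963/1000
2 2 9511/10000
3 3 2299/2500
4 4 549/625
5 5 869/1000
6 6 1063/1250
DF(3y) is solved at step 3

step 1 [1y] swap r/1=37/963: DF=(1 − 37/963·(0))/(1+37/963) = 963/1000 ≈ 0.963000
step 2 [2y] bond c/1=1/16: DF=(171317/160000 − 1/16·(0.963000))/(1+1/16) = 9511/10000 ≈ 0.951100
step 3 [3y] swap r/1=804/28337: DF=(1 − 804/28337·(0.963000+0.951100))/(1+804/28337) = 2299/2500 ≈ 0.919600
step 4 [4y] zero: DF = P = 549/625 ≈ 0.878400
step 5 [5y] zero: DF = P = 869/1000 ≈ 0.869000
step 6 [6y] swap r/1=88/3195: DF=(1 − 88/3195·(0.963000+0.951100+0.919600+0.878400+0.869000))/(1+88/3195) = 1063/1250 ≈ 0.850400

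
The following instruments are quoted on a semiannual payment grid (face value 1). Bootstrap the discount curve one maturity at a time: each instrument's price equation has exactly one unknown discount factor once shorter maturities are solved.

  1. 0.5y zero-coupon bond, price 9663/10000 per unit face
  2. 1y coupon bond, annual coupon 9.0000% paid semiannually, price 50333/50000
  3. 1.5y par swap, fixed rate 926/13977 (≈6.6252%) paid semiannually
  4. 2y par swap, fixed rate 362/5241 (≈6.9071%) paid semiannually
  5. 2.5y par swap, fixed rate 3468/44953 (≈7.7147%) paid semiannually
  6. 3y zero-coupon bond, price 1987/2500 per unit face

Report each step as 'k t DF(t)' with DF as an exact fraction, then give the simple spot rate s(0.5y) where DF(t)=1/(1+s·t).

step 1 [0.5y] zero: DF = P = 9663/10000 ≈ 0.966300
step 2 [1y] bond c/2=9/200: DF=(50333/50000 − 9/200·(0.966300))/(1+9/200) = 9217/10000 ≈ 0.921700
step 3 [1.5y] swap r/2=463/13977: DF=(1 − 463/13977·(0.966300+0.921700))/(1+463/13977) = 4537/5000 ≈ 0.907400
step 4 [2y] swap r/2=181/5241: DF=(1 − 181/5241·(0.966300+0.921700+0.907400))/(1+181/5241) = 8733/10000 ≈ 0.873300
step 5 [2.5y] swap r/2=1734/44953: DF=(1 − 1734/44953·(0.966300+0.921700+0.907400+0.873300))/(1+1734/44953) = 4133/5000 ≈ 0.826600
step 6 [3y] zero: DF = P = 1987/2500 ≈ 0.794800

1 1/2 9663/10000
2 1 9217/10000
3 3/2 4537/5000
4 2 8733/10000
5 5/2 4133/5000
6 3 1987/2500
s(0.5y) = (1/(9663/10000) − 1)/(1/2) = 674/9663 ≈ 6.9751%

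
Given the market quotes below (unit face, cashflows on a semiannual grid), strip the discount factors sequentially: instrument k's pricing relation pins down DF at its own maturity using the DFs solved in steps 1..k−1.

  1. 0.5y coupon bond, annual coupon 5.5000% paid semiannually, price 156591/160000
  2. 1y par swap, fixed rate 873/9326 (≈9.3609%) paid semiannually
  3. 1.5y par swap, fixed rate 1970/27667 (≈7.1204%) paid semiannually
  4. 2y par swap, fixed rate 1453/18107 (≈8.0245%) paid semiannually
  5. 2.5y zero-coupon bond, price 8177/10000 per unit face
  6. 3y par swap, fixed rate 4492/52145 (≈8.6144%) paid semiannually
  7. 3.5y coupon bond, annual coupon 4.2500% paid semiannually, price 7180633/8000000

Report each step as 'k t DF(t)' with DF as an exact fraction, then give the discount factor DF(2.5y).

step 1 [0.5y] bond c/2=11/400: DF=(156591/160000 − 11/400·(0))/(1+11/400) = 381/400 ≈ 0.952500
step 2 [1y] swap r/2=873/18652: DF=(1 − 873/18652·(0.952500))/(1+873/18652) = 9127/10000 ≈ 0.912700
step 3 [1.5y] swap r/2=985/27667: DF=(1 − 985/27667·(0.952500+0.912700))/(1+985/27667) = 1803/2000 ≈ 0.901500
step 4 [2y] swap r/2=1453/36214: DF=(1 − 1453/36214·(0.952500+0.912700+0.901500))/(1+1453/36214) = 8547/10000 ≈ 0.854700
step 5 [2.5y] zero: DF = P = 8177/10000 ≈ 0.817700
step 6 [3y] swap r/2=2246/52145: DF=(1 − 2246/52145·(0.952500+0.912700+0.901500+0.854700+0.817700))/(1+2246/52145) = 3877/5000 ≈ 0.775400
step 7 [3.5y] bond c/2=17/800: DF=(7180633/8000000 − 17/800·(0.952500+0.912700+0.901500+0.854700+0.817700+0.775400))/(1+17/800) = 963/1250 ≈ 0.770400

1 1/2 381/400
2 1 9127/10000
3 3/2 1803/2000
4 2 8547/10000
5 5/2 8177/10000
6 3 3877/5000
7 7/2 963/1250
DF(2.5y) = 8177/10000 ≈ 0.817700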